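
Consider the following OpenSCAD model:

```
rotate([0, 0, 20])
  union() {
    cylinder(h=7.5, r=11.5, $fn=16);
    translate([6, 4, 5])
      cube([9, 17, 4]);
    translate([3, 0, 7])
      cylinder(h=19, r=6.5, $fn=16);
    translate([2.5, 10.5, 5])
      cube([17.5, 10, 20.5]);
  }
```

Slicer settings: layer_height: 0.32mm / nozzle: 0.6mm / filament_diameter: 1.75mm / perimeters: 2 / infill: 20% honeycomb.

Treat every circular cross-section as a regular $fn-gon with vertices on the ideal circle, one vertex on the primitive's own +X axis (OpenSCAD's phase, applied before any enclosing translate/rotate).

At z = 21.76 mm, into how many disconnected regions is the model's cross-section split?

2

At z = 21.76 mm: the cylinder does not reach this height (z outside [0, 7.5]); the cube at (6, 4) is not intersected at this z (z outside [5, 9]); the r=6.5 cylinder at (3, 0) gives a regular 16-gon of circumradius 6.5 (constant along its height); the cube at (2.5, 10.5) is present — its section is the full 17.5×10 rectangle; Combining (union): the 2 present regions are separate (no shared area or edge), so areas and boundary lengths simply add and each stays a separate island — 2 connected regions; (rotated 20° about Z; rotation is an isometry so areas/perimeters/island counts are preserved). The result has 2 disconnected regions.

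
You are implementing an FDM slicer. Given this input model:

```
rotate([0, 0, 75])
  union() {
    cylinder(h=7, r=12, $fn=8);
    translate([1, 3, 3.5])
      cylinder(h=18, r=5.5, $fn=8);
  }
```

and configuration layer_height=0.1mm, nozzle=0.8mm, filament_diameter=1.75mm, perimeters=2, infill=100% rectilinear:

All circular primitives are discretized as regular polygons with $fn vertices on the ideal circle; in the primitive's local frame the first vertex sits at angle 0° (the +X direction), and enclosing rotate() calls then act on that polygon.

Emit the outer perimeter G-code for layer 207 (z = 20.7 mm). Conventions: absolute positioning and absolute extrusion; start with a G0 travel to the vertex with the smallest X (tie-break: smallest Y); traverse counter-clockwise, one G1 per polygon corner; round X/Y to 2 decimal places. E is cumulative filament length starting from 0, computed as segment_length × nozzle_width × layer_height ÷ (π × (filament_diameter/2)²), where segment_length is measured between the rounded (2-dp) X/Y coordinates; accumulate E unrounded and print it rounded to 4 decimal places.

At z = 20.7 mm: the cylinder does not reach this height (z outside [0, 7]); the r=5.5 cylinder at (1, 3) contributes a regular 8-gon of circumradius 5.5; Merging all regions: only the r=5.5 cylinder at (1, 3) is present, so the union is just that shape — 1 connected region; (rotated 75° about Z; rotation is an isometry so areas/perimeters/island counts are preserved). The outline is a single polygon with 8 vertices. Extrusion per mm of travel: 0.8 × 0.1 / (π × 0.875²) = 0.033260. Accumulating E over each segment gives final E = 1.1197.

G0 X-7.95 Y3.17 Z20.70
G1 X-7.40 Y-1.01 E0.1402
G1 X-4.06 Y-3.57 E0.2802
G1 X0.11 Y-3.02 E0.4201
G1 X2.67 Y0.32 E0.5601
G1 X2.12 Y4.49 E0.7000
G1 X-1.22 Y7.05 E0.8399
G1 X-5.39 Y6.51 E0.9798
G1 X-7.95 Y3.17 E1.1197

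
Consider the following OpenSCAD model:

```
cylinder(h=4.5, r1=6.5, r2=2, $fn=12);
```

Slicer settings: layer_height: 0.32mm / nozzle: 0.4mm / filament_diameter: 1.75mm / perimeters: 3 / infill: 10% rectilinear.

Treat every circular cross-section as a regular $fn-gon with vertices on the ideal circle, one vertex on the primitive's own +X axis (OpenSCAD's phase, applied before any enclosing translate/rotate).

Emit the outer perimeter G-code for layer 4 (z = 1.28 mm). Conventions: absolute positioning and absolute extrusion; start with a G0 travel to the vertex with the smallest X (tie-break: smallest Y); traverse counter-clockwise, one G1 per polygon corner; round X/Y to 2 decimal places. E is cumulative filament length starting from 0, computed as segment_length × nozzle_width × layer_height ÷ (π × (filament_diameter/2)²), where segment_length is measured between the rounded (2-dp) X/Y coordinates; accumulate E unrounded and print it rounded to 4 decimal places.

G0 X-5.22 Y0.00 Z1.28
G1 X-4.52 Y-2.61 E0.1438
G1 X-2.61 Y-4.52 E0.2875
G1 X0.00 Y-5.22 E0.4314
G1 X2.61 Y-4.52 E0.5752
G1 X4.52 Y-2.61 E0.7189
G1 X5.22 Y0.00 E0.8627
G1 X4.52 Y2.61 E1.0065
G1 X2.61 Y4.52 E1.1502
G1 X0.00 Y5.22 E1.2941
G1 X-2.61 Y4.52 E1.4379
G1 X-4.52 Y2.61 E1.5816
G1 X-5.22 Y0.00 E1.7254

At z = 1.28 mm: the cone contributes a regular 12-gon of circumradius 5.220 (interpolated between r1=6.5 and r2=2 at t=0.284). The outline is a single polygon with 12 vertices. Extrusion per mm of travel: 0.4 × 0.32 / (π × 0.875²) = 0.053216. Accumulating E over each segment gives final E = 1.7254.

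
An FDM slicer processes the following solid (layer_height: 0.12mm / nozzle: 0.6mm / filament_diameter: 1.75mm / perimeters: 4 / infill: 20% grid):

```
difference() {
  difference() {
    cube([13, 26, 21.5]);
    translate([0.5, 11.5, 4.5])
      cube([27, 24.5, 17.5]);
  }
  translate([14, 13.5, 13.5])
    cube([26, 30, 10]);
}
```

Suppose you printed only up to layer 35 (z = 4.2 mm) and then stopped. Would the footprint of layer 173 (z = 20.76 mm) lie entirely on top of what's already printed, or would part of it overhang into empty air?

Compare the two slices. At z = 4.2: the cube (footprint 13×26) is included at this height (area 338.00 mm²); the cube at (0.5, 11.5) does not reach this height (z outside [4.5, 22]); After the difference (first − rest): none of the subtracted shapes is present at this height, so the 13×26 cube is unchanged — area = 338.00 mm²; the cube at (14, 13.5) does not reach this height (z outside [13.5, 23.5]); Subtracting the remaining from the first: none of the subtracted shapes is present at this height, so the result so far is unchanged — area = 338.00 mm². At z = 20.76: the 13×26 cube contributes its full rectangle (area 338.00 mm²); the 27×24.5 cube at (0.5, 11.5) contributes its full rectangle (area 661.50 mm²); Subtracting the remaining from the first: starting from the 13×26 cube (338.00 mm²), the 27×24.5 cube at (0.5, 11.5) partially overlaps it — only the 181.25 mm² overlap (of its 661.50 mm²) is removed, clipping the outline — area = 156.75 mm²; the cube at (14, 13.5) is present — its section is the full 26×30 rectangle (area 780.00 mm²); Subtracting the remaining from the first: starting from the result so far (156.75 mm²), the 26×30 cube at (14, 13.5) misses the remaining region (no effect) — area = 156.75 mm². Checking containment: the cross-section at z = 20.76 is a subset of the cross-section at z = 4.2.

entirely on top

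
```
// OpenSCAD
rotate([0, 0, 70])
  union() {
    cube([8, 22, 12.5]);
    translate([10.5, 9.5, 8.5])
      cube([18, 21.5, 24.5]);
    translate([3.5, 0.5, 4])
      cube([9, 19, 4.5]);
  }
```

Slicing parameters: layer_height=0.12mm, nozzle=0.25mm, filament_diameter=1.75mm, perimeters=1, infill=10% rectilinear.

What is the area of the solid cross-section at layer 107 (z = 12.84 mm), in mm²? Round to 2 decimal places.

387.00 mm²

At z = 12.84 mm: the cube is not intersected at this z (z outside [0, 12.5]); the cube at (10.5, 9.5) is present — its section is the full 18×21.5 rectangle (area 387.00 mm²); the cube at (3.5, 0.5) does not reach this height (z outside [4, 8.5]); Combining (union): only the 18×21.5 cube at (10.5, 9.5) is present, so the union is just that shape — area = 387.00 mm²; (rotated 70° about Z; rotation is an isometry so areas/perimeters/island counts are preserved). Overall, the cross-section is a single solid region. Net area = 387.00 mm².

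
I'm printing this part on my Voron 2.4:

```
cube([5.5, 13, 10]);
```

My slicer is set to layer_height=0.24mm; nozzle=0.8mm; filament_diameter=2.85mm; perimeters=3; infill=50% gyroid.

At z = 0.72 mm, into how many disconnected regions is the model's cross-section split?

At z = 0.72 mm: the cube (footprint 5.5×13) is included at this height. The result has 1 disconnected region.

1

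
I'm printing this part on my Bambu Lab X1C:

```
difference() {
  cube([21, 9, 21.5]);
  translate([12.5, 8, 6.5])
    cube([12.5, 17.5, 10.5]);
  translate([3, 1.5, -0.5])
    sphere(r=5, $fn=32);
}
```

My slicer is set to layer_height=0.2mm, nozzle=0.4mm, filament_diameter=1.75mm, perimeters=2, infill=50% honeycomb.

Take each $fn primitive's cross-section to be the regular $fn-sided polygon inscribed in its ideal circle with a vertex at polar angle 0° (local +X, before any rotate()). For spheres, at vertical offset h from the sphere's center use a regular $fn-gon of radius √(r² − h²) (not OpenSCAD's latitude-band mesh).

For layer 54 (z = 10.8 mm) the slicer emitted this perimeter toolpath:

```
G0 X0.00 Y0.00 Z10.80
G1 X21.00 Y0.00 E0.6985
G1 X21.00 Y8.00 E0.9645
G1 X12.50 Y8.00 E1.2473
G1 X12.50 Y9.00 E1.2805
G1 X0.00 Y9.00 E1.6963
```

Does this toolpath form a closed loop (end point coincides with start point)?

Start point (G0): (0.00, 0.00). End point (last G1): the path does not return to the start — open.

no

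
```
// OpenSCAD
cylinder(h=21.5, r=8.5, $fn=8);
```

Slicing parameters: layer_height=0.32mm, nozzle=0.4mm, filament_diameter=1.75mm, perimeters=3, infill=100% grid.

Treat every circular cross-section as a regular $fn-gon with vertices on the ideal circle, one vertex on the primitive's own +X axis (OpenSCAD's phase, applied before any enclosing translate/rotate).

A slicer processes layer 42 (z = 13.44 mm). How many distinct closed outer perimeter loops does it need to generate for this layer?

1

At z = 13.44 mm: the r=8.5 cylinder gives a regular 8-gon of circumradius 8.5 (constant along its height). The result has 1 disconnected region.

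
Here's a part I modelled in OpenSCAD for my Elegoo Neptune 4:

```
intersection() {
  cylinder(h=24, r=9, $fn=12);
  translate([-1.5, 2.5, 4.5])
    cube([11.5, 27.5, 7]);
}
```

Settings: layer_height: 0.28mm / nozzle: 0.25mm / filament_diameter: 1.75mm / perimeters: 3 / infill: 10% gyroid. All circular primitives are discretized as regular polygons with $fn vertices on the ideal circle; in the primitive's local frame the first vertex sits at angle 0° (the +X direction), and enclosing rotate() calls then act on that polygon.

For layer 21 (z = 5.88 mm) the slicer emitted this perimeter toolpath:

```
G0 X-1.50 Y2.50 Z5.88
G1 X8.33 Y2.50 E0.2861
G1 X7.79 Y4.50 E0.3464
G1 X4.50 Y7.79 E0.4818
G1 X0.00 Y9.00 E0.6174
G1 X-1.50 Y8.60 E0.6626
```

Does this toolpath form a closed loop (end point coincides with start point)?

no

Start point (G0): (-1.50, 2.50). End point (last G1): the path does not return to the start — open.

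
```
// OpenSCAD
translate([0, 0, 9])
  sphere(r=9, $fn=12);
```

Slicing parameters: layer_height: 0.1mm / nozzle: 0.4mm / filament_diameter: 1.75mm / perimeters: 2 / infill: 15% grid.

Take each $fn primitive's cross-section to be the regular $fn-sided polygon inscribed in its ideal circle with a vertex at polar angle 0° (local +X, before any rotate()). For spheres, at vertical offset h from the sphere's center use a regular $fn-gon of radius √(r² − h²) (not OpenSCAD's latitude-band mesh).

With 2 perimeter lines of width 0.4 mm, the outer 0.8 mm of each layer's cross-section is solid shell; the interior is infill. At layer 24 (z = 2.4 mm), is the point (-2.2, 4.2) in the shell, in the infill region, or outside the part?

At z = 2.4 mm: the r=9 sphere slices to a regular 12-gon of circumradius 6.119 (√(r²−h²) with h=6.6 from center). Overall, the cross-section is a single solid region. The nearest boundary edge runs (0.00, 6.12)→(-3.06, 5.30); distance from the point to it = 1.28 mm. The point is inside the cross-section and 1.28 mm from the nearest boundary — more than the 0.8 mm shell width (2 × 0.4), so it's in the infill interior.

infill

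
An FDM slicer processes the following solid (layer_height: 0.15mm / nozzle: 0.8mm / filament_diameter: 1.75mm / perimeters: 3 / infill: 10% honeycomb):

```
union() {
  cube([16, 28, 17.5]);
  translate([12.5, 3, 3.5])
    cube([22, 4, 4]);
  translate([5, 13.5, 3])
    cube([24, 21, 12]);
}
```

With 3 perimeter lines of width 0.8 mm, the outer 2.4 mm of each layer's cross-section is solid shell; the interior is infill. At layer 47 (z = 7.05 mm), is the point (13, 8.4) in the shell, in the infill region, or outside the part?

At z = 7.05 mm: the cube (footprint 16×28) is included at this height; the cube at (12.5, 3) is present — its section is the full 22×4 rectangle; the cube at (5, 13.5) (footprint 24×21) is included at this height; Combining (union): the regions partially overlap (shared area 173.50 mm²), so overlapping operands fuse into one piece — 1 connected region. Overall, the cross-section is a single solid region. The nearest boundary edge runs (16.00, 13.50)→(16.00, 7.00); distance from the point to it = 3.00 mm. The point is inside the cross-section and 3.00 mm from the nearest boundary — more than the 2.4 mm shell width (3 × 0.8), so it's in the infill interior.

infill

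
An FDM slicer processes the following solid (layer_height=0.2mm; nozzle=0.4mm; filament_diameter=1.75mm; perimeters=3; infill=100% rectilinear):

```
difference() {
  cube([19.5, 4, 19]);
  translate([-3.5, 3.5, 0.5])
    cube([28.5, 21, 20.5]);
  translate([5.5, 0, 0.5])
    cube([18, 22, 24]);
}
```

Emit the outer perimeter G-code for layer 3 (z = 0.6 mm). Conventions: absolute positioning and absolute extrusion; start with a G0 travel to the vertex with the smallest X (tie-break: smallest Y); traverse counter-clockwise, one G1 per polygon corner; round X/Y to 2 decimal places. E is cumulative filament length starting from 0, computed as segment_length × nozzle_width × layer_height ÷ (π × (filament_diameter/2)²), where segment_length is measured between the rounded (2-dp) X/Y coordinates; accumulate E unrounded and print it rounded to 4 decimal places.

G0 X0.00 Y0.00 Z0.60
G1 X5.50 Y0.00 E0.1829
G1 X5.50 Y3.50 E0.2993
G1 X0.00 Y3.50 E0.4823
G1 X0.00 Y0.00 E0.5987

At z = 0.6 mm: the cube is present — its section is the full 19.5×4 rectangle; the cube at (-3.5, 3.5) (footprint 28.5×21) is included at this height; the cube at (5.5, 0) (footprint 18×22) is included at this height; Subtracting the remaining from the first: starting from the 19.5×4 cube, the 28.5×21 cube at (-3.5, 3.5) partially overlaps it — only the 9.75 mm² overlap (of its 598.50 mm²) is removed, clipping the outline; the 18×22 cube at (5.5, 0) partially overlaps it — only the 49.00 mm² overlap (of its 396.00 mm²) is removed, clipping the outline — 1 connected region. The outline is a single polygon with 4 vertices. Extrusion per mm of travel: 0.4 × 0.2 / (π × 0.875²) = 0.033260. Accumulating E over each segment gives final E = 0.5987.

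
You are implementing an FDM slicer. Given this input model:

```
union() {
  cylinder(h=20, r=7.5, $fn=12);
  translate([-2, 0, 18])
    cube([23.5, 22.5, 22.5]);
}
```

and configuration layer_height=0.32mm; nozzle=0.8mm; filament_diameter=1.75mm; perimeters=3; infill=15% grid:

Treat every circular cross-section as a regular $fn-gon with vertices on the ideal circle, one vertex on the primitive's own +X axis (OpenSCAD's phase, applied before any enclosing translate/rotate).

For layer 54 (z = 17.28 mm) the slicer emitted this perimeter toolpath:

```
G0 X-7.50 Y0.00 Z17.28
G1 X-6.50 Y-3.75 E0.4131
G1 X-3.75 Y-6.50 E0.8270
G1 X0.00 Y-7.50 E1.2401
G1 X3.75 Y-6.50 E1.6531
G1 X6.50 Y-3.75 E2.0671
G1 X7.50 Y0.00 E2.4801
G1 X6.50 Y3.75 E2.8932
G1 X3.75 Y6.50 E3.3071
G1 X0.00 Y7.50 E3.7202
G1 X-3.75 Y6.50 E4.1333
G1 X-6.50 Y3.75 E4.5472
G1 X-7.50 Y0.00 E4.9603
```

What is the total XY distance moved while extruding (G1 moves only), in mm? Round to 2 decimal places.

Sum the Euclidean lengths of each G1 segment: total = 46.60 mm.

46.60 mm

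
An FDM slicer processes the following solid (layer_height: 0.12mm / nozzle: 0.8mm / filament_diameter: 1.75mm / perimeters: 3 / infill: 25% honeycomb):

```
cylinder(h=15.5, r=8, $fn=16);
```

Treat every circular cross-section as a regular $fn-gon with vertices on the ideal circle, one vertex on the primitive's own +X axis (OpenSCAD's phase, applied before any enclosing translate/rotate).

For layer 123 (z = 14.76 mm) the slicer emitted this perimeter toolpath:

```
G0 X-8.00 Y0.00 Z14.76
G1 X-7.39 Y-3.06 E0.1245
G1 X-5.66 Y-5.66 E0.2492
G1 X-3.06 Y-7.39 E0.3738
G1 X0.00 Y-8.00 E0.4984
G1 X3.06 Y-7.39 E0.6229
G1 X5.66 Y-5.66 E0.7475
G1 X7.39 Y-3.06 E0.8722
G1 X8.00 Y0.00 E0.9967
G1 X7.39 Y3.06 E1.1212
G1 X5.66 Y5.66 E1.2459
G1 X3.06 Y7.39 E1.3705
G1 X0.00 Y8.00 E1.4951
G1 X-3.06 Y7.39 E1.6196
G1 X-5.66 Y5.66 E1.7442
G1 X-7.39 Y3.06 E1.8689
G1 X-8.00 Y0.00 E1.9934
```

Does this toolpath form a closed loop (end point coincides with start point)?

yes

Start point (G0): (-8.00, 0.00). End point (last G1): the path returns to the start — closed.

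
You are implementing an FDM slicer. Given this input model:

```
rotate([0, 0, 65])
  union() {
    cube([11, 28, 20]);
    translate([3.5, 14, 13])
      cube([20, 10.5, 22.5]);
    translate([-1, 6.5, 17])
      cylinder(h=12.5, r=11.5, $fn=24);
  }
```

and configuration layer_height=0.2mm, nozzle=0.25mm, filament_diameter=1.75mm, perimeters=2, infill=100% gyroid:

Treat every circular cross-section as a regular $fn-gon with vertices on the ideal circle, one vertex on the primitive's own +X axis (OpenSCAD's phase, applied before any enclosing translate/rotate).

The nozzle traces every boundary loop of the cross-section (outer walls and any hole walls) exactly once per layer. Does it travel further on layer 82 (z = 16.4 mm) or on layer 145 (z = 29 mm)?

Layer 82 (z = 16.4): the cube (footprint 11×28) is included at this height (perimeter 78.00 mm); the 20×10.5 cube at (3.5, 14) contributes its full rectangle (perimeter 61.00 mm); the cylinder at (-1, 6.5) does not reach this height (z outside [17, 29.5]); Taking the union: the regions partially overlap (shared area 78.75 mm²), so the edge portions inside another operand are dropped and the merged outline is re-measured after clipping — boundary = 103.00 mm; (rotated 65° about Z; rotation is an isometry so areas/perimeters/island counts are preserved). So its perimeter = 103.00 mm. Layer 145 (z = 29): the cube does not reach this height (z outside [0, 20]); the 20×10.5 cube at (3.5, 14) contributes its full rectangle (perimeter 61.00 mm); the r=11.5 cylinder at (-1, 6.5) contributes a regular 24-gon of circumradius 11.5 (perimeter = 2·24·11.500·sin(180°/24) = 72.05 mm); Taking the union: the regions partially overlap (shared area 7.23 mm²), so the edge portions inside another operand are dropped and the merged outline is re-measured after clipping — boundary = 120.81 mm; (rotated 65° about Z; rotation is an isometry so areas/perimeters/island counts are preserved). So its perimeter = 120.81 mm. Layer 145 is larger (120.81 vs 103.00 mm).

layer 145 (z = 29 mm)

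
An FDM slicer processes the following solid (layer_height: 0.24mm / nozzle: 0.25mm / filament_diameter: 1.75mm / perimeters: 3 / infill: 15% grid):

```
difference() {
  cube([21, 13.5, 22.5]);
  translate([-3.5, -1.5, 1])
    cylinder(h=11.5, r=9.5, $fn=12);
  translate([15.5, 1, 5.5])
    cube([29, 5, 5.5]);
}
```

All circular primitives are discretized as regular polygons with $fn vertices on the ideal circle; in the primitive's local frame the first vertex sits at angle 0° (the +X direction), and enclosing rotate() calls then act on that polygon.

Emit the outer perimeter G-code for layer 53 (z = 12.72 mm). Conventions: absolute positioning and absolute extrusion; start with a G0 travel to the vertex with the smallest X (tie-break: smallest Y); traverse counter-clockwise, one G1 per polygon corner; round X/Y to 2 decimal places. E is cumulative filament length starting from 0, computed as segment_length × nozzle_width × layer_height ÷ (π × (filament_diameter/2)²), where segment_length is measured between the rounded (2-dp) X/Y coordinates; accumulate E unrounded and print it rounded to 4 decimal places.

At z = 12.72 mm: the cube is present — its section is the full 21×13.5 rectangle; the cylinder at (-3.5, -1.5) is not intersected at this z (z outside [1, 12.5]); the cube at (15.5, 1) does not reach this height (z outside [5.5, 11]); Taking the first minus the rest: none of the subtracted shapes is present at this height, so the 21×13.5 cube is unchanged — 1 connected region. The outline is a single polygon with 4 vertices. Extrusion per mm of travel: 0.25 × 0.24 / (π × 0.875²) = 0.024945. Accumulating E over each segment gives final E = 1.7212.

G0 X0.00 Y0.00 Z12.72
G1 X21.00 Y0.00 E0.5238
G1 X21.00 Y13.50 E0.8606
G1 X0.00 Y13.50 E1.3845
G1 X0.00 Y0.00 E1.7212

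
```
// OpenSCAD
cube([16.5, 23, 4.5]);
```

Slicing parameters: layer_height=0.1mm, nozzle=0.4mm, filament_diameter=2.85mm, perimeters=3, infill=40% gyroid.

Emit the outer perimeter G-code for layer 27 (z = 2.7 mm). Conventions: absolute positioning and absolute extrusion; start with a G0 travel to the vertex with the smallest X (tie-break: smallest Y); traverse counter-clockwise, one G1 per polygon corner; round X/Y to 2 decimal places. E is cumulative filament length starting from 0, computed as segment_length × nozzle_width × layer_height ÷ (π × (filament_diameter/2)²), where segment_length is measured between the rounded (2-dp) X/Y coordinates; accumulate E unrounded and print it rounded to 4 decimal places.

G0 X0.00 Y0.00 Z2.70
G1 X16.50 Y0.00 E0.1035
G1 X16.50 Y23.00 E0.2477
G1 X0.00 Y23.00 E0.3511
G1 X0.00 Y0.00 E0.4953

At z = 2.7 mm: the cube is present — its section is the full 16.5×23 rectangle. The outline is a single polygon with 4 vertices. Extrusion per mm of travel: 0.4 × 0.1 / (π × 1.425²) = 0.006270. Accumulating E over each segment gives final E = 0.4953.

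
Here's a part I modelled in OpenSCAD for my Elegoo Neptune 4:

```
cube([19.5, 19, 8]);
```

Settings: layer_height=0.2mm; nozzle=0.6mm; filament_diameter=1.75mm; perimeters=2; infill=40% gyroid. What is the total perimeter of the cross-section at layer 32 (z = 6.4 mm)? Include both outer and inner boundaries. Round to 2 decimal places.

At z = 6.4 mm: the cube (footprint 19.5×19) is included at this height (perimeter 77.00 mm). Overall, the cross-section is a single solid region. Total boundary length (outer) = 77.00 mm.

77.00 mm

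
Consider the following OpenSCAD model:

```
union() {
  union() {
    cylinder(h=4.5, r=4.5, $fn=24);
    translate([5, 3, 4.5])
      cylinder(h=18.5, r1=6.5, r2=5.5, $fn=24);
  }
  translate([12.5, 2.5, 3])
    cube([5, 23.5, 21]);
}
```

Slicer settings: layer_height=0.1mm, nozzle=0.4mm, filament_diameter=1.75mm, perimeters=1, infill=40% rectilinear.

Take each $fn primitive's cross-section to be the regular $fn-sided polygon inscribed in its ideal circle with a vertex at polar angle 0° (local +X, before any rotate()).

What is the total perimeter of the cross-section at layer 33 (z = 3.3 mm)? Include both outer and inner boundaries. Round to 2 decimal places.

85.19 mm

At z = 3.3 mm: the cylinder: section is a regular 24-gon, circumradius r=4.5 (perimeter = 2·24·4.500·sin(180°/24) = 28.19 mm); the cone at (5, 3) is absent (z outside [4.5, 23]); Merging all regions: only the r=4.5 cylinder is present, so the union is just that shape — boundary = 28.19 mm; the cube at (12.5, 2.5) is present — its section is the full 5×23.5 rectangle (perimeter 57.00 mm); Taking the union: the 2 present regions are separate (no shared area or edge), so areas and boundary lengths simply add and each stays a separate island — boundary = 85.19 mm. Overall, the cross-section has 2 separate islands. Total boundary length (outer) = 85.19 mm.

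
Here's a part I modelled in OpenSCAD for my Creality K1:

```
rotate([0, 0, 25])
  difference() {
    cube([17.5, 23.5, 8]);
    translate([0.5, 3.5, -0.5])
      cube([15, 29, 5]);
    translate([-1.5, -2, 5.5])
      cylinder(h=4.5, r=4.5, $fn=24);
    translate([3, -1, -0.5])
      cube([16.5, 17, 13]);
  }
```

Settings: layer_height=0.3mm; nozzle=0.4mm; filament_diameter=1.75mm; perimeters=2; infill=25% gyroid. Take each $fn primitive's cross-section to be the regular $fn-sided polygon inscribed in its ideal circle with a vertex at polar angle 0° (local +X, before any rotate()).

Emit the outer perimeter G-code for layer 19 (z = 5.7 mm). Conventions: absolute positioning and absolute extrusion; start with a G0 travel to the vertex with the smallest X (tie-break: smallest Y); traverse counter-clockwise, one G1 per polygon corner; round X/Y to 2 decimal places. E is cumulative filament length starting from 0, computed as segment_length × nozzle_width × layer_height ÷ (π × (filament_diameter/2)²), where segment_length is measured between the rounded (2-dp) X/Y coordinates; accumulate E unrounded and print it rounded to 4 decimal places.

G0 X-9.93 Y21.30 Z5.70
G1 X-0.93 Y2.00 E1.0624
G1 X-0.12 Y2.04 E1.1029
G1 X1.02 Y1.78 E1.1612
G1 X2.07 Y1.24 E1.2201
G1 X2.27 Y1.06 E1.2336
G1 X2.72 Y1.27 E1.2583
G1 X-4.04 Y15.77 E2.0565
G1 X9.10 Y21.90 E2.7799
G1 X5.93 Y28.69 E3.1537
G1 X-9.93 Y21.30 E4.0267

At z = 5.7 mm: the 17.5×23.5 cube contributes its full rectangle; the cube at (0.5, 3.5) does not reach this height (z outside [-0.5, 4.5]); the cylinder at (-1.5, -2): section is a regular 24-gon, circumradius r=4.5; the cube at (3, -1) (footprint 16.5×17) is included at this height; Subtracting the remaining from the first: starting from the 17.5×23.5 cube, the r=4.5 cylinder at (-1.5, -2) partially overlaps it — only the 3.50 mm² overlap (of its 62.89 mm²) is removed, clipping the outline; the 16.5×17 cube at (3, -1) partially overlaps it — only the 232.00 mm² overlap (of its 280.50 mm²) is removed, clipping the outline — 1 connected region; (rotated 25° about Z; rotation is an isometry so areas/perimeters/island counts are preserved). The outline is a single polygon with 10 vertices. Extrusion per mm of travel: 0.4 × 0.3 / (π × 0.875²) = 0.049890. Accumulating E over each segment gives final E = 4.0267.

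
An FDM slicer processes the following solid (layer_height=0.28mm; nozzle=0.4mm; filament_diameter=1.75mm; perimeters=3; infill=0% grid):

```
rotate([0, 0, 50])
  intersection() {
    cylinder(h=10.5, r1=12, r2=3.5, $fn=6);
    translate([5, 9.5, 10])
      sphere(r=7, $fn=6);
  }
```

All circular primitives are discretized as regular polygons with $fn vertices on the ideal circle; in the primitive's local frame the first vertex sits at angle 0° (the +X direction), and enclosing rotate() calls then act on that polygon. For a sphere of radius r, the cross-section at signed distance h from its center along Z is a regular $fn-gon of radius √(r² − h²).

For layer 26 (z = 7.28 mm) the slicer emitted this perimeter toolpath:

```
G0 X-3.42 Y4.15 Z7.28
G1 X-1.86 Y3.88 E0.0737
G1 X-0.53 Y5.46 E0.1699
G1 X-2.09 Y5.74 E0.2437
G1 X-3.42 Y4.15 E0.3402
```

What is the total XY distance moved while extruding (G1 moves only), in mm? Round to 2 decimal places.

Sum the Euclidean lengths of each G1 segment: total = 7.31 mm.

7.31 mm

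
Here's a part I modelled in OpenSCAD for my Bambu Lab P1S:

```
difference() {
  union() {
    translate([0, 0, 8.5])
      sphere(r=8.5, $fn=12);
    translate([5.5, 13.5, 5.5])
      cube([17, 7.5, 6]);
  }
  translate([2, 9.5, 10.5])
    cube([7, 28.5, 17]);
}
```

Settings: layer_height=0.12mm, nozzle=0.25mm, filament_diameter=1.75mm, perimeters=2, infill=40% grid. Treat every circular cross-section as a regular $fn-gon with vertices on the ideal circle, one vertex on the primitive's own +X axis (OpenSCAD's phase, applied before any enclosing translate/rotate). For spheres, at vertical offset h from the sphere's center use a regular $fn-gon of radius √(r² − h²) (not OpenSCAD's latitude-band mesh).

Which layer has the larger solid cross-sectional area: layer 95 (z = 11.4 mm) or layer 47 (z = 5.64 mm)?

layer 47 (z = 5.64 mm)

Layer 95 (z = 11.4): the r=8.5 sphere slices to a regular 12-gon of circumradius 7.990 (√(r²−h²) with h=2.9 from center) (area = (12/2)·7.990²·sin(360°/12) = 191.52 mm²); the 17×7.5 cube at (5.5, 13.5) contributes its full rectangle (area 127.50 mm²); Taking the union: the 2 present regions are separate (no shared area or edge), so areas and boundary lengths simply add and each stays a separate island — area = 319.02 mm²; the 7×28.5 cube at (2, 9.5) contributes its full rectangle (area 199.50 mm²); Subtracting the remaining from the first: starting from that combined region (319.02 mm²), the 7×28.5 cube at (2, 9.5) partially overlaps it — only the 26.25 mm² overlap (of its 199.50 mm²) is removed, clipping the outline — area = 292.77 mm². So its area = 292.77 mm². Layer 47 (z = 5.64): the r=8.5 sphere slices to a regular 12-gon of circumradius 8.004 (√(r²−h²) with h=2.86 from center) (area = (12/2)·8.004²·sin(360°/12) = 192.21 mm²); the cube at (5.5, 13.5) is present — its section is the full 17×7.5 rectangle (area 127.50 mm²); Merging all regions: the 2 present regions are separate (no shared area or edge), so areas and boundary lengths simply add and each stays a separate island — area = 319.71 mm²; the cube at (2, 9.5) is absent (z outside [10.5, 27.5]); After the difference (first − rest): none of the subtracted shapes is present at this height, so that combined region is unchanged — area = 319.71 mm². So its area = 319.71 mm². Layer 47 is larger (319.71 vs 292.77 mm²).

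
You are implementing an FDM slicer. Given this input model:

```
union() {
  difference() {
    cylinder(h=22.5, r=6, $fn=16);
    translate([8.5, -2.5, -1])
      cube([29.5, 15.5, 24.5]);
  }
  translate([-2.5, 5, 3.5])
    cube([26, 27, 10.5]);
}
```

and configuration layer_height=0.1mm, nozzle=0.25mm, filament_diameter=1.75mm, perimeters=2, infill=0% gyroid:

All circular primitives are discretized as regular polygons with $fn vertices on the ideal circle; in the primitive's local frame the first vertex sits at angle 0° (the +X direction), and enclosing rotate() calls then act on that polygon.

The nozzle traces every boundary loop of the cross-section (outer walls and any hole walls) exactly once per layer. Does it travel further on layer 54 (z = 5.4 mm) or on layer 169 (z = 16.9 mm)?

layer 54 (z = 5.4 mm)

Layer 54 (z = 5.4): the r=6 cylinder gives a regular 16-gon of circumradius 6 (constant along its height) (perimeter = 2·16·6.000·sin(180°/16) = 37.46 mm); the 29.5×15.5 cube at (8.5, -2.5) contributes its full rectangle (perimeter 90.00 mm); Subtracting the remaining from the first: starting from the r=6 cylinder, the 29.5×15.5 cube at (8.5, -2.5) misses the remaining region (no effect) — boundary = 37.46 mm; the cube at (-2.5, 5) (footprint 26×27) is included at this height (perimeter 106.00 mm); Taking the union: the regions partially overlap (shared area 3.86 mm²), so the edge portions inside another operand are dropped and the merged outline is re-measured after clipping — boundary = 131.54 mm. So its perimeter = 131.54 mm. Layer 169 (z = 16.9): the r=6 cylinder contributes a regular 16-gon of circumradius 6 (perimeter = 2·16·6.000·sin(180°/16) = 37.46 mm); the 29.5×15.5 cube at (8.5, -2.5) contributes its full rectangle (perimeter 90.00 mm); Taking the first minus the rest: starting from the r=6 cylinder, the 29.5×15.5 cube at (8.5, -2.5) misses the remaining region (no effect) — boundary = 37.46 mm; the cube at (-2.5, 5) is absent (z outside [3.5, 14]); Merging all regions: only that combined region is present, so the union is just that shape — boundary = 37.46 mm. So its perimeter = 37.46 mm. Layer 54 is larger (131.54 vs 37.46 mm).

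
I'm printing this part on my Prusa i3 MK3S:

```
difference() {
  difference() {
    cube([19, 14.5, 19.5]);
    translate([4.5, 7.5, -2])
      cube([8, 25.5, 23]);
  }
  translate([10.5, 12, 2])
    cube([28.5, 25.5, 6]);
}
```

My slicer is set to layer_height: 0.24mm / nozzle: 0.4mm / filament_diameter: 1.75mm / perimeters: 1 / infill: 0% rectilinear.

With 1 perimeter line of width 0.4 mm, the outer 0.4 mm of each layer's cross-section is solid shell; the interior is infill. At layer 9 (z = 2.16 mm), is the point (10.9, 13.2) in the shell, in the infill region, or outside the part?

At z = 2.16 mm: the cube is present — its section is the full 19×14.5 rectangle; the 8×25.5 cube at (4.5, 7.5) contributes its full rectangle; Taking the first minus the rest: starting from the 19×14.5 cube, the 8×25.5 cube at (4.5, 7.5) partially overlaps it — only the 56.00 mm² overlap (of its 204.00 mm²) is removed, clipping the outline — 1 connected region; the cube at (10.5, 12) (footprint 28.5×25.5) is included at this height; Subtracting the remaining from the first: starting from that combined region, the 28.5×25.5 cube at (10.5, 12) partially overlaps it — only the 16.25 mm² overlap (of its 726.75 mm²) is removed, clipping the outline — 1 connected region. Overall, the cross-section is a single solid region. The nearest boundary edge runs (12.50, 7.50)→(12.50, 12.00); distance from the point to it = 2.00 mm. The point is not inside any of the regions above, so it lies outside the cross-section (2.00 mm from the nearest boundary).

outside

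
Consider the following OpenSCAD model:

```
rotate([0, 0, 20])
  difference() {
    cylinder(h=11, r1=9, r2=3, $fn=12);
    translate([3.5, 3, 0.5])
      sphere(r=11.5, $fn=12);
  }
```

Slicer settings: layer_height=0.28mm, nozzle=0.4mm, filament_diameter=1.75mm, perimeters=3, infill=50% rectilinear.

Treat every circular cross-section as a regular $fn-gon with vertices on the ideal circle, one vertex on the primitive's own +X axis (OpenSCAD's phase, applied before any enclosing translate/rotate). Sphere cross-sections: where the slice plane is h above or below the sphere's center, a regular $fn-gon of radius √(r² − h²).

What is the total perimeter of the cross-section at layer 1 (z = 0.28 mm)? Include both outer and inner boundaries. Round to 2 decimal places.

39.15 mm

At z = 0.28 mm: the cone (r1=9→r2=3) has section circumradius 8.847 here — a regular 12-gon (perimeter = 2·12·8.847·sin(180°/12) = 54.96 mm); the sphere at (3.5, 3): section is a regular 12-gon, circumradius = √(r²−h²) = √(11.5²−0.22²) = 11.498 (perimeter = 2·12·11.498·sin(180°/12) = 71.42 mm); After the difference (first − rest): starting from the cone, the r=11.5 sphere at (3.5, 3) partially overlaps it — only the 209.72 mm² overlap (of its 396.60 mm²) is removed, clipping the outline — boundary = 39.15 mm; (rotated 20° about Z; rotation is an isometry so areas/perimeters/island counts are preserved). Overall, the cross-section is a single solid region. Total boundary length (outer) = 39.15 mm.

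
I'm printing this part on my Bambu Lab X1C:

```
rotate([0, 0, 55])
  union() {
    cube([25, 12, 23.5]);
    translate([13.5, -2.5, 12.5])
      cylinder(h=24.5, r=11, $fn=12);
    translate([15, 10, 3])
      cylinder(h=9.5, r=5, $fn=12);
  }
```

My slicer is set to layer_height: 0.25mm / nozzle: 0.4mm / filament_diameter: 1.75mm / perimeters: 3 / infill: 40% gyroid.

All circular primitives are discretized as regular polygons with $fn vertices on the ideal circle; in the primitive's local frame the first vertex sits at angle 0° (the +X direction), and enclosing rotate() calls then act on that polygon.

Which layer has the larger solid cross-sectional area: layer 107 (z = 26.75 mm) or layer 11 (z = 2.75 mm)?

layer 107 (z = 26.75 mm)

Layer 107 (z = 26.75): the cube is absent (z outside [0, 23.5]); the r=11 cylinder at (13.5, -2.5) gives a regular 12-gon of circumradius 11 (constant along its height) (area = (12/2)·11.000²·sin(360°/12) = 363.00 mm²); the cylinder at (15, 10) is not intersected at this z (z outside [3, 12.5]); Merging all regions: only the r=11 cylinder at (13.5, -2.5) is present, so the union is just that shape — area = 363.00 mm²; (rotated 55° about Z; rotation is an isometry so areas/perimeters/island counts are preserved). So its area = 363.00 mm². Layer 11 (z = 2.75): the 25×12 cube contributes its full rectangle (area 300.00 mm²); the cylinder at (13.5, -2.5) is not intersected at this z (z outside [12.5, 37]); the cylinder at (15, 10) is absent (z outside [3, 12.5]); Merging all regions: only the 25×12 cube is present, so the union is just that shape — area = 300.00 mm²; (whole slice rotated 55° about Z — lengths, areas and connectivity unchanged). So its area = 300.00 mm². Layer 107 is larger (363.00 vs 300.00 mm²).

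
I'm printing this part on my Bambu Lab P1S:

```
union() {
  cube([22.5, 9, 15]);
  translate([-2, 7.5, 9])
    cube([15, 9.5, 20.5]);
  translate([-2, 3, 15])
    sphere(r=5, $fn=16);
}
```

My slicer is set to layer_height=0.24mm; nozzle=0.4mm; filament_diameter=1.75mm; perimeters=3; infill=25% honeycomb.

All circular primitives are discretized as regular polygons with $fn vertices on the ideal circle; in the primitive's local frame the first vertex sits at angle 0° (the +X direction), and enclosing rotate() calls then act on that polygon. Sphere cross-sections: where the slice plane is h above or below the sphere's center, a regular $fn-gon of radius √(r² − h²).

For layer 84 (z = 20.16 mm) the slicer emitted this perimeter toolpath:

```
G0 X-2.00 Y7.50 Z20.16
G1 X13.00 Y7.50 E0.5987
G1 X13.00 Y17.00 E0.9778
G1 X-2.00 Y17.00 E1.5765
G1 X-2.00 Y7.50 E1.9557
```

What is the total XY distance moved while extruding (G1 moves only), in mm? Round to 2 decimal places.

49.00 mm

Sum the Euclidean lengths of each G1 segment: total = 49.00 mm.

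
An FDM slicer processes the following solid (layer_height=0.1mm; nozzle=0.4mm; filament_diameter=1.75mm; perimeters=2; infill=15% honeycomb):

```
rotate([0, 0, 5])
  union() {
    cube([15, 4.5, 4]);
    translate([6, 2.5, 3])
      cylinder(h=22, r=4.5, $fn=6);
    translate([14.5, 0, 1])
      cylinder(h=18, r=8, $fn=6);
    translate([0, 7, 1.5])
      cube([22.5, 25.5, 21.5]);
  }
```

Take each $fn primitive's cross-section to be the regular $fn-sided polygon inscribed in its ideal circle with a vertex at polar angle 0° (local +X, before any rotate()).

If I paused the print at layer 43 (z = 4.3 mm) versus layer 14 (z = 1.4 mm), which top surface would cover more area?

layer 43 (z = 4.3 mm)

Layer 43 (z = 4.3): the cube is absent (z outside [0, 4]); the cylinder at (6, 2.5): section is a regular 6-gon, circumradius r=4.5 (area = (6/2)·4.500²·sin(360°/6) = 52.61 mm²); the r=8 cylinder at (14.5, 0) gives a regular 6-gon of circumradius 8 (constant along its height) (area = (6/2)·8.000²·sin(360°/6) = 166.28 mm²); the cube at (0, 7) is present — its section is the full 22.5×25.5 rectangle (area 573.75 mm²); Taking the union: the regions partially overlap — summed areas 792.64 mm² minus the doubly-counted overlap 11.67 mm² gives 780.97 mm² — area = 780.97 mm²; (rotated 5° about Z; rotation is an isometry so areas/perimeters/island counts are preserved). So its area = 780.97 mm². Layer 14 (z = 1.4): the 15×4.5 cube contributes its full rectangle (area 67.50 mm²); the cylinder at (6, 2.5) does not reach this height (z outside [3, 25]); the r=8 cylinder at (14.5, 0) gives a regular 6-gon of circumradius 8 (constant along its height) (area = (6/2)·8.000²·sin(360°/6) = 166.28 mm²); the cube at (0, 7) does not reach this height (z outside [1.5, 23]); Merging all regions: the regions partially overlap — summed areas 233.78 mm² minus the doubly-counted overlap 32.40 mm² gives 201.37 mm² — area = 201.37 mm²; (whole slice rotated 5° about Z — lengths, areas and connectivity unchanged). So its area = 201.37 mm². Layer 43 is larger (780.97 vs 201.37 mm²).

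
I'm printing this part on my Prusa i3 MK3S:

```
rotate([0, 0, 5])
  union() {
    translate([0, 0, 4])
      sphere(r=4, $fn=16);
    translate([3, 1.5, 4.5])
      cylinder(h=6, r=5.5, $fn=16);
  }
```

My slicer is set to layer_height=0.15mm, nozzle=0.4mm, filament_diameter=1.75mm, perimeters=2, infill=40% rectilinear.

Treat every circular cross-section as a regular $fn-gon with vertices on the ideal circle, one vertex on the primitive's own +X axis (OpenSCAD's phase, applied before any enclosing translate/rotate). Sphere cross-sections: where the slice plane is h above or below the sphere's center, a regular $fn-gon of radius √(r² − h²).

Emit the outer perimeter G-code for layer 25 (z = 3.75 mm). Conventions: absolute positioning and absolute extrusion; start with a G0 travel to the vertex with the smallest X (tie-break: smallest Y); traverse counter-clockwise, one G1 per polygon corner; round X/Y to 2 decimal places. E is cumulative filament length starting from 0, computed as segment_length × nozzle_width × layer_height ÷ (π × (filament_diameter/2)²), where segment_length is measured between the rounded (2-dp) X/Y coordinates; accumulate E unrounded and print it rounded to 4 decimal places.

At z = 3.75 mm: the r=4 sphere slices to a regular 16-gon of circumradius 3.992 (√(r²−h²) with h=0.25 from center); the cylinder at (3, 1.5) is absent (z outside [4.5, 10.5]); Combining (union): only the r=4 sphere is present, so the union is just that shape — 1 connected region; (rotated 5° about Z; rotation is an isometry so areas/perimeters/island counts are preserved). The outline is a single polygon with 16 vertices. Extrusion per mm of travel: 0.4 × 0.15 / (π × 0.875²) = 0.024945. Accumulating E over each segment gives final E = 0.6220.

G0 X-3.98 Y-0.35 Z3.75
G1 X-3.54 Y-1.84 E0.0388
G1 X-2.57 Y-3.06 E0.0776
G1 X-1.20 Y-3.81 E0.1166
G1 X0.35 Y-3.98 E0.1555
G1 X1.84 Y-3.54 E0.1942
G1 X3.06 Y-2.57 E0.2331
G1 X3.81 Y-1.20 E0.2721
G1 X3.98 Y0.35 E0.3110
G1 X3.54 Y1.84 E0.3497
G1 X2.57 Y3.06 E0.3886
G1 X1.20 Y3.81 E0.4276
G1 X-0.35 Y3.98 E0.4665
G1 X-1.84 Y3.54 E0.5052
G1 X-3.06 Y2.57 E0.5441
G1 X-3.81 Y1.20 E0.5831
G1 X-3.98 Y-0.35 E0.6220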